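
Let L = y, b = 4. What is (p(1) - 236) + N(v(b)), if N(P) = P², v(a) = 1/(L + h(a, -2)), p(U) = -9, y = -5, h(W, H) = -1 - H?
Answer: -3919/16 ≈ -244.94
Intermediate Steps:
L = -5
v(a) = -¼ (v(a) = 1/(-5 + (-1 - 1*(-2))) = 1/(-5 + (-1 + 2)) = 1/(-5 + 1) = 1/(-4) = -¼)
(p(1) - 236) + N(v(b)) = (-9 - 236) + (-¼)² = -245 + 1/16 = -3919/16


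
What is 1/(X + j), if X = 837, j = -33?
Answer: 1/804 ≈ 0.0012438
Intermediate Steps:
1/(X + j) = 1/(837 - 33) = 1/804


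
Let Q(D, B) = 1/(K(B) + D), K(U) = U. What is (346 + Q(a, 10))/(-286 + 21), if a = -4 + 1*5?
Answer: -3807/2915 ≈ -1.3060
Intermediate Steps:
a = 1 (a = -4 + 5 = 1)
Q(D, B) = 1/(B + D)
(346 + Q(a, 10))/(-286 + 21) = (346 + 1/(10 + 1))/(-286 + 21) = (346 + 1/11)/(-265) = (346 + 1/11)*(-1/265) = (3807/11)*(-1/265) = -3807/2915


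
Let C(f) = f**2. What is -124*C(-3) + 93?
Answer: -1023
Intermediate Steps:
-124*C(-3) + 93 = -124*(-3)**2 + 93 = -124*9 + 93 = -1116 + 93 = -1023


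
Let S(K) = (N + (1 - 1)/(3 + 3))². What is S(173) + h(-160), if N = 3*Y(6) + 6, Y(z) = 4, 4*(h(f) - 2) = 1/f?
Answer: 208639/640 ≈ 326.00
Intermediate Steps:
h(f) = 2 + 1/(4*f)
N = 18 (N = 3*4 + 6 = 12 + 6 = 18)
S(K) = 324 (S(K) = (18 + (1 - 1)/(3 + 3))² = (18 + 0/6)² = (18 + 0*(⅙))² = (18 + 0)² = 18² = 324)
S(173) + h(-160) = 324 + (2 + (¼)/(-160)) = 324 + (2 + (¼)*(-1/160)) = 324 + (2 - 1/640) = 324 + 1279/640 = 208639/640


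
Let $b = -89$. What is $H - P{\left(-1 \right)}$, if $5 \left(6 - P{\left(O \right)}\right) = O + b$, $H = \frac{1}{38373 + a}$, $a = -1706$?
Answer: $- \frac{880007}{36667} \approx -24.0$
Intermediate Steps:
$H = \frac{1}{36667}$ ($H = \frac{1}{38373 - 1706} = \frac{1}{36667} \approx 2.7272 \cdot 10^{-5}$)
$P{\left(O \right)} = \frac{119}{5} - \frac{O}{5}$ ($P{\left(O \right)} = 6 - \frac{O - 89}{5} = 6 - \frac{-89 + O}{5} = 6 - \left(- \frac{89}{5} + \frac{O}{5}\right) = \frac{119}{5} - \frac{O}{5}$)
$H - P{\left(-1 \right)} = \frac{1}{36667} - \left(\frac{119}{5} - - \frac{1}{5}\right) = \frac{1}{36667} - \left(\frac{119}{5} + \frac{1}{5}\right) = \frac{1}{36667} - 24 = - \frac{880007}{36667}$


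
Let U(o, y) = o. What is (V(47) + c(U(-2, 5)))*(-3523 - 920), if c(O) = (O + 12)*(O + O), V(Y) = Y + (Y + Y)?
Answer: -448743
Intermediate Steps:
V(Y) = 3*Y (V(Y) = Y + 2*Y = 3*Y)
c(O) = 2*O*(12 + O) (c(O) = (12 + O)*(2*O) = 2*O*(12 + O))
(V(47) + c(U(-2, 5)))*(-3523 - 920) = (3*47 + 2*(-2)*(12 - 2))*(-3523 - 920) = (141 + 2*(-2)*10)*(-4443) = (141 - 40)*(-4443) = 101*(-4443) = -448743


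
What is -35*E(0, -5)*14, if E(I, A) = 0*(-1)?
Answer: 0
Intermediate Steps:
E(I, A) = 0
-35*E(0, -5)*14 = -35*0*14 = 0*14 = 0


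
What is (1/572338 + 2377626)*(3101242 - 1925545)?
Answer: 1599895190346658533/572338 ≈ 2.7954e+12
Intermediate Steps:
(1/572338 + 2377626)*(3101242 - 1925545) = (1/572338 + 2377626)*1175697 = (1360805709589/572338)*1175697 = 1599895190346658533/572338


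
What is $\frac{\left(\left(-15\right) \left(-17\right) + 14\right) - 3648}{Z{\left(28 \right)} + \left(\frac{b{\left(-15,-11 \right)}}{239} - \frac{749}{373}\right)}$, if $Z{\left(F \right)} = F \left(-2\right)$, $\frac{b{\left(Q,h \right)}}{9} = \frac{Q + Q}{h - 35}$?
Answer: $\frac{6928237399}{118888234} \approx 58.275$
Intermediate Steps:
$b{\left(Q,h \right)} = \frac{18 Q}{-35 + h}$ ($b{\left(Q,h \right)} = 9 \frac{Q + Q}{h - 35} = 9 \frac{2 Q}{-35 + h} = \frac{18 Q}{-35 + h}$)
$Z{\left(F \right)} = - 2 F$
$\frac{\left(\left(-15\right) \left(-17\right) + 14\right) - 3648}{Z{\left(28 \right)} + \left(\frac{b{\left(-15,-11 \right)}}{239} - \frac{749}{373}\right)} = \frac{\left(\left(-15\right) \left(-17\right) + 14\right) - 3648}{\left(-2\right) 28 - \left(\frac{749}{373} - \frac{18 \left(-15\right) \frac{1}{-35 - 11}}{239}\right)} = \frac{\left(255 + 14\right) - 3648}{-56 - \left(\frac{749}{373} - 18 \left(-15\right) \frac{1}{-46} \cdot \frac{1}{239}\right)} = \frac{269 - 3648}{-56 - \left(\frac{749}{373} - 18 \left(-15\right) \left(- \frac{1}{46}\right) \frac{1}{239}\right)} = - \frac{3379}{-56 + \left(\frac{135}{23} \cdot \frac{1}{239} - \frac{749}{373}\right)} = - \frac{3379}{-56 + \left(\frac{135}{5497} - \frac{749}{373}\right)} = - \frac{3379}{-56 - \frac{4066898}{2050381}} = - \frac{3379}{- \frac{118888234}{2050381}} = \left(-3379\right) \left(- \frac{2050381}{118888234}\right) = \frac{6928237399}{118888234}$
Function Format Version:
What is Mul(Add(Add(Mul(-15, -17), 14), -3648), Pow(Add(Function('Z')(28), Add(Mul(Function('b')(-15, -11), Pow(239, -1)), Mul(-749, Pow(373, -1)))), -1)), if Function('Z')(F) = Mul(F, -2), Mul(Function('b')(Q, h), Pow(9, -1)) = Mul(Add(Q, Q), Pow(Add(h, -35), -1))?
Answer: Rational(6928237399, 118888234) ≈ 58.275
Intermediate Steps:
Function('b')(Q, h) = Mul(18, Q, Pow(Add(-35, h), -1)) (Function('b')(Q, h) = Mul(9, Mul(Add(Q, Q), Pow(Add(h, -35), -1))) = Mul(9, Mul(Mul(2, Q), Pow(Add(-35, h), -1))) = Mul(9, Mul(2, Q, Pow(Add(-35, h), -1))) = Mul(18, Q, Pow(Add(-35, h), -1)))
Function('Z')(F) = Mul(-2, F)
Mul(Add(Add(Mul(-15, -17), 14), -3648), Pow(Add(Function('Z')(28), Add(Mul(Function('b')(-15, -11), Pow(239, -1)), Mul(-749, Pow(373, -1)))), -1)) = Mul(Add(Add(Mul(-15, -17), 14), -3648), Pow(Add(Mul(-2, 28), Add(Mul(Mul(18, -15, Pow(Add(-35, -11), -1)), Pow(239, -1)), Mul(-749, Pow(373, -1)))), -1)) = Mul(Add(Add(255, 14), -3648), Pow(Add(-56, Add(Mul(Mul(18, -15, Pow(-46, -1)), Rational(1, 239)), Mul(-749, Rational(1, 373)))), -1)) = Mul(Add(269, -3648), Pow(Add(-56, Add(Mul(Mul(18, -15, Rational(-1, 46)), Rational(1, 239)), Rational(-749, 373))), -1)) = Mul(-3379, Pow(Add(-56, Add(Mul(Rational(135, 23), Rational(1, 239)), Rational(-749, 373))), -1)) = Mul(-3379, Pow(Add(-56, Add(Rational(135, 5497), Rational(-749, 373))), -1)) = Mul(-3379, Pow(Add(-56, Rational(-4066898, 2050381)), -1)) = Mul(-3379, Pow(Rational(-118888234, 2050381), -1)) = Mul(-3379, Rational(-2050381, 118888234)) = Rational(6928237399, 118888234)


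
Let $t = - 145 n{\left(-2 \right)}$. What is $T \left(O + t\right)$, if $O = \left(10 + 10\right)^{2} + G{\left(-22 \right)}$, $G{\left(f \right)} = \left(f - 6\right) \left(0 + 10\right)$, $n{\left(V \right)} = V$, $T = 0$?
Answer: $0$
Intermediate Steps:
$G{\left(f \right)} = -60 + 10 f$ ($G{\left(f \right)} = \left(-6 + f\right) 10 = -60 + 10 f$)
$t = 290$ ($t = \left(-145\right) \left(-2\right) = 290$)
$O = 120$ ($O = \left(10 + 10\right)^{2} + \left(-60 + 10 \left(-22\right)\right) = 20^{2} - 280 = 400 - 280 = 120$)
$T \left(O + t\right) = 0 \left(120 + 290\right) = 0 \cdot 410 = 0$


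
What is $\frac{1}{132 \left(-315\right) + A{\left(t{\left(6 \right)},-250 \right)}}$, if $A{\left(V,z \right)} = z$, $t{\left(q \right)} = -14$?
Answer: $- \frac{1}{41830} \approx -2.3906 \cdot 10^{-5}$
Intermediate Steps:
$\frac{1}{132 \left(-315\right) + A{\left(t{\left(6 \right)},-250 \right)}} = \frac{1}{132 \left(-315\right) - 250} = \frac{1}{-41580 - 250} = \frac{1}{-41830} = - \frac{1}{41830}$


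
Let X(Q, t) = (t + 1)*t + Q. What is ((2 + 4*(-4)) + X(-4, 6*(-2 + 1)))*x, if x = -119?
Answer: -1428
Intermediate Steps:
X(Q, t) = Q + t*(1 + t) (X(Q, t) = (1 + t)*t + Q = t*(1 + t) + Q = Q + t*(1 + t))
((2 + 4*(-4)) + X(-4, 6*(-2 + 1)))*x = ((2 + 4*(-4)) + (-4 + 6*(-2 + 1) + (6*(-2 + 1))**2))*(-119) = ((2 - 16) + (-4 + 6*(-1) + (6*(-1))**2))*(-119) = (-14 + (-4 - 6 + (-6)**2))*(-119) = (-14 + (-4 - 6 + 36))*(-119) = (-14 + 26)*(-119) = 12*(-119) = -1428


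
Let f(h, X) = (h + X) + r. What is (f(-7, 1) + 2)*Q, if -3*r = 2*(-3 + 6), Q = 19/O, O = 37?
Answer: -114/37 ≈ -3.0811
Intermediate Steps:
Q = 19/37 ≈ 0.51351
r = -2 (r = -2*(-3 + 6)/3 = -2*3/3 = -⅓*6 = -2)
f(h, X) = -2 + X + h (f(h, X) = (h + X) - 2 = (X + h) - 2 = -2 + X + h)
(f(-7, 1) + 2)*Q = ((-2 + 1 - 7) + 2)*(19/37) = (-8 + 2)*(19/37) = -6*19/37 = -114/37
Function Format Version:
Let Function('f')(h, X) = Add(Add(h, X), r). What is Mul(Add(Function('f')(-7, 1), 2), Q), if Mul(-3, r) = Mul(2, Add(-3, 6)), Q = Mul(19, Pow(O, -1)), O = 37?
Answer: Rational(-114, 37) ≈ -3.0811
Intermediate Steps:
Q = Rational(19, 37) (Q = Mul(19, Pow(37, -1)) = Mul(19, Rational(1, 37)) = Rational(19, 37) ≈ 0.51351)
r = -2 (r = Mul(Rational(-1, 3), Mul(2, Add(-3, 6))) = Mul(Rational(-1, 3), Mul(2, 3)) = Mul(Rational(-1, 3), 6) = -2)
Function('f')(h, X) = Add(-2, X, h) (Function('f')(h, X) = Add(Add(h, X), -2) = Add(Add(X, h), -2) = Add(-2, X, h))
Mul(Add(Function('f')(-7, 1), 2), Q) = Mul(Add(Add(-2, 1, -7), 2), Rational(19, 37)) = Mul(Add(-8, 2), Rational(19, 37)) = Mul(-6, Rational(19, 37)) = Rational(-114, 37)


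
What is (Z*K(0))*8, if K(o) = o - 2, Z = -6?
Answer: 96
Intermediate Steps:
K(o) = -2 + o
(Z*K(0))*8 = -6*(-2 + 0)*8 = -6*(-2)*8 = 12*8 = 96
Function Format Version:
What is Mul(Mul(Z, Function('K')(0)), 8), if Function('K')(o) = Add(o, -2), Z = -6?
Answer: 96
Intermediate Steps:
Function('K')(o) = Add(-2, o)
Mul(Mul(Z, Function('K')(0)), 8) = Mul(Mul(-6, Add(-2, 0)), 8) = Mul(Mul(-6, -2), 8) = Mul(12, 8) = 96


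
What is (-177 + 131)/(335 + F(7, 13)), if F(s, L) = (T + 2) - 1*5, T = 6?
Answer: -23/169 ≈ -0.13609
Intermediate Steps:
F(s, L) = 3 (F(s, L) = (6 + 2) - 1*5 = 8 - 5 = 3)
(-177 + 131)/(335 + F(7, 13)) = (-177 + 131)/(335 + 3) = -46/338 = -46*1/338 = -23/169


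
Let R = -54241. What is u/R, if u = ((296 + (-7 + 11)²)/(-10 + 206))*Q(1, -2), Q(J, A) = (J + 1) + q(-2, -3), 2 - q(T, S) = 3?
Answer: -78/2657809 ≈ -2.9347e-5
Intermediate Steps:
q(T, S) = -1 (q(T, S) = 2 - 1*3 = 2 - 3 = -1)
Q(J, A) = J (Q(J, A) = (J + 1) - 1 = (1 + J) - 1 = J)
u = 78/49 (u = ((296 + (-7 + 11)²)/(-10 + 206))*1 = ((296 + 4²)/196)*1 = ((296 + 16)*(1/196))*1 = (312*(1/196))*1 = (78/49)*1 = 78/49 ≈ 1.5918)
u/R = (78/49)/(-54241) = (78/49)*(-1/54241) = -78/2657809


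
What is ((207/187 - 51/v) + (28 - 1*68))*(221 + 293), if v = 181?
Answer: -681538300/33847 ≈ -20136.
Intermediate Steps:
((207/187 - 51/v) + (28 - 1*68))*(221 + 293) = ((207/187 - 51/181) + (28 - 1*68))*(221 + 293) = ((207*(1/187) - 51*1/181) + (28 - 68))*514 = ((207/187 - 51/181) - 40)*514 = (27930/33847 - 40)*514 = -1325950/33847*514 = -681538300/33847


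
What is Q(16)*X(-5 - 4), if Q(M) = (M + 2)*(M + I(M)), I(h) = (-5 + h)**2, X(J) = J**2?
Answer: 199746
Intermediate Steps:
Q(M) = (2 + M)*(M + (-5 + M)**2) (Q(M) = (M + 2)*(M + (-5 + M)**2) = (2 + M)*(M + (-5 + M)**2))
Q(16)*X(-5 - 4) = (50 + 16**3 - 7*16**2 + 7*16)*(-5 - 4)**2 = (50 + 4096 - 7*256 + 112)*(-9)**2 = (50 + 4096 - 1792 + 112)*81 = 2466*81 = 199746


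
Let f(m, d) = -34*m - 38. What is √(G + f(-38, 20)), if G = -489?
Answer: 3*√85 ≈ 27.659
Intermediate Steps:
f(m, d) = -38 - 34*m
√(G + f(-38, 20)) = √(-489 + (-38 - 34*(-38))) = √(-489 + (-38 + 1292)) = √(-489 + 1254) = √765 = 3*√85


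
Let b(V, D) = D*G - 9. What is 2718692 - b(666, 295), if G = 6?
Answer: 2716931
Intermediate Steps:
b(V, D) = -9 + 6*D (b(V, D) = D*6 - 9 = 6*D - 9 = -9 + 6*D)
2718692 - b(666, 295) = 2718692 - (-9 + 6*295) = 2718692 - (-9 + 1770) = 2718692 - 1*1761 = 2718692 - 1761 = 2716931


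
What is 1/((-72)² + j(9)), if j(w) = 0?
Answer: 1/5184 ≈ 0.00019290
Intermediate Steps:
1/((-72)² + j(9)) = 1/((-72)² + 0) = 1/(5184 + 0) = 1/5184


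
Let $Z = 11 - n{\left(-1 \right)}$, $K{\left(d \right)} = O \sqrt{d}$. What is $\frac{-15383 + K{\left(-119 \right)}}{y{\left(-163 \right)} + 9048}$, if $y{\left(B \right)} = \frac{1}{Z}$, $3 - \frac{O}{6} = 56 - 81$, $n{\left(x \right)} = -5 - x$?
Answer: $- \frac{230745}{135721} + \frac{2520 i \sqrt{119}}{135721} \approx -1.7001 + 0.20255 i$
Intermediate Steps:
$O = 168$ ($O = 18 - 6 \left(56 - 81\right) = 18 - -150 = 18 + 150 = 168$)
$K{\left(d \right)} = 168 \sqrt{d}$
$Z = 15$ ($Z = 11 - \left(-5 - -1\right) = 11 - \left(-5 + 1\right) = 11 - -4 = 11 + 4 = 15$)
$y{\left(B \right)} = \frac{1}{15}$
$\frac{-15383 + K{\left(-119 \right)}}{y{\left(-163 \right)} + 9048} = \frac{-15383 + 168 \sqrt{-119}}{\frac{1}{15} + 9048} = \frac{-15383 + 168 i \sqrt{119}}{\frac{135721}{15}} = \left(-15383 + 168 i \sqrt{119}\right) \frac{15}{135721} = - \frac{230745}{135721} + \frac{2520 i \sqrt{119}}{135721}$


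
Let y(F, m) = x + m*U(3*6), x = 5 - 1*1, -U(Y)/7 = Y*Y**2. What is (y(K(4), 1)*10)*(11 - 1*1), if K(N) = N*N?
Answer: -4082000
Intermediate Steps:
K(N) = N**2
U(Y) = -7*Y**3 (U(Y) = -7*Y*Y**2 = -7*Y**3)
x = 4 (x = 5 - 1 = 4)
y(F, m) = 4 - 40824*m (y(F, m) = 4 + m*(-7*(3*6)**3) = 4 + m*(-7*18**3) = 4 + m*(-7*5832) = 4 + m*(-40824) = 4 - 40824*m)
(y(K(4), 1)*10)*(11 - 1*1) = ((4 - 40824*1)*10)*(11 - 1*1) = ((4 - 40824)*10)*(11 - 1) = -40820*10*10 = -408200*10 = -4082000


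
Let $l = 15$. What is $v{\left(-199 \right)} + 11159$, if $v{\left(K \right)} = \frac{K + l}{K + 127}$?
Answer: $\frac{100454}{9} \approx 11162.0$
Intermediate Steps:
$v{\left(K \right)} = \frac{15 + K}{127 + K}$ ($v{\left(K \right)} = \frac{K + 15}{K + 127} = \frac{15 + K}{127 + K}$)
$v{\left(-199 \right)} + 11159 = \frac{15 - 199}{127 - 199} + 11159 = \frac{1}{-72} \left(-184\right) + 11159 = \left(- \frac{1}{72}\right) \left(-184\right) + 11159 = \frac{23}{9} + 11159 = \frac{100454}{9}$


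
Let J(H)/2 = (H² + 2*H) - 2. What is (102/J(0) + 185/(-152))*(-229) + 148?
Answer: 952465/152 ≈ 6266.2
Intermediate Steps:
J(H) = -4 + 2*H² + 4*H (J(H) = 2*((H² + 2*H) - 2) = 2*(-2 + H² + 2*H) = -4 + 2*H² + 4*H)
(102/J(0) + 185/(-152))*(-229) + 148 = (102/(-4 + 2*0² + 4*0) + 185/(-152))*(-229) + 148 = (102/(-4 + 2*0 + 0) + 185*(-1/152))*(-229) + 148 = (102/(-4 + 0 + 0) - 185/152)*(-229) + 148 = (102/(-4) - 185/152)*(-229) + 148 = (102*(-¼) - 185/152)*(-229) + 148 = (-51/2 - 185/152)*(-229) + 148 = -4061/152*(-229) + 148 = 929969/152 + 148 = 952465/152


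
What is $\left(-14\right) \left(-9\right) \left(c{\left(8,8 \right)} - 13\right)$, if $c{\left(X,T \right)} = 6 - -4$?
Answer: $-378$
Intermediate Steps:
$c{\left(X,T \right)} = 10$ ($c{\left(X,T \right)} = 6 + 4 = 10$)
$\left(-14\right) \left(-9\right) \left(c{\left(8,8 \right)} - 13\right) = \left(-14\right) \left(-9\right) \left(10 - 13\right) = 126 \left(-3\right) = -378$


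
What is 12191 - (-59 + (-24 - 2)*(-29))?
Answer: 11496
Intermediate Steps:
12191 - (-59 + (-24 - 2)*(-29)) = 12191 - (-59 - 26*(-29)) = 12191 - (-59 + 754) = 12191 - 1*695 = 12191 - 695 = 11496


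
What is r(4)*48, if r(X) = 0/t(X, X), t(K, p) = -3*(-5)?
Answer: 0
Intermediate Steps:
t(K, p) = 15
r(X) = 0 (r(X) = 0/15 = 0*(1/15) = 0)
r(4)*48 = 0*48 = 0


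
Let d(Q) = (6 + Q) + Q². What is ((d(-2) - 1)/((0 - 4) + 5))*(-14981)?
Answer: -104867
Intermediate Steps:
d(Q) = 6 + Q + Q²
((d(-2) - 1)/((0 - 4) + 5))*(-14981) = (((6 - 2 + (-2)²) - 1)/((0 - 4) + 5))*(-14981) = (((6 - 2 + 4) - 1)/(-4 + 5))*(-14981) = ((8 - 1)/1)*(-14981) = (7*1)*(-14981) = 7*(-14981) = -104867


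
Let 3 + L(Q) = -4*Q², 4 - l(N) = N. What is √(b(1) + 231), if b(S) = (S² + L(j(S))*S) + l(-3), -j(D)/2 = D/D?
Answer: 2*√55 ≈ 14.832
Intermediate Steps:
j(D) = -2 (j(D) = -2*D/D = -2*1 = -2)
l(N) = 4 - N
L(Q) = -3 - 4*Q²
b(S) = 7 + S² - 19*S (b(S) = (S² + (-3 - 4*(-2)²)*S) + (4 - 1*(-3)) = (S² + (-3 - 4*4)*S) + (4 + 3) = (S² + (-3 - 16)*S) + 7 = (S² - 19*S) + 7 = 7 + S² - 19*S)
√(b(1) + 231) = √((7 + 1² - 19*1) + 231) = √((7 + 1 - 19) + 231) = √(-11 + 231) = √220 = 2*√55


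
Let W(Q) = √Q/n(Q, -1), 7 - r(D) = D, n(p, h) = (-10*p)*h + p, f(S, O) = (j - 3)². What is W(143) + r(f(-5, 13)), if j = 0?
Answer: -2 + √143/1573 ≈ -1.9924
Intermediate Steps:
f(S, O) = 9 (f(S, O) = (0 - 3)² = (-3)² = 9)
n(p, h) = p - 10*h*p (n(p, h) = -10*h*p + p = p - 10*h*p)
r(D) = 7 - D
W(Q) = 1/(11*√Q) (W(Q) = √Q/((Q*(1 - 10*(-1)))) = √Q/((Q*(1 + 10))) = √Q/((Q*11)) = √Q/((11*Q)) = (1/(11*Q))*√Q = 1/(11*√Q))
W(143) + r(f(-5, 13)) = 1/(11*√143) + (7 - 1*9) = (√143/143)/11 + (7 - 9) = √143/1573 - 2 = -2 + √143/1573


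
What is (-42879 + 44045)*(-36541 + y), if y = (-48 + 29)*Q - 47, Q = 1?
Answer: -42683762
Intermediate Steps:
y = -66 (y = (-48 + 29)*1 - 47 = -19*1 - 47 = -19 - 47 = -66)
(-42879 + 44045)*(-36541 + y) = (-42879 + 44045)*(-36541 - 66) = 1166*(-36607) = -42683762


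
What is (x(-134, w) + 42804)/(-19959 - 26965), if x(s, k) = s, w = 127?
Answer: -21335/23462 ≈ -0.90934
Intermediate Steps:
(x(-134, w) + 42804)/(-19959 - 26965) = (-134 + 42804)/(-19959 - 26965) = 42670/(-46924) = 42670*(-1/46924) = -21335/23462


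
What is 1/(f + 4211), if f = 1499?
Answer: 1/5710 ≈ 0.00017513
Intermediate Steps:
1/(f + 4211) = 1/(1499 + 4211) = 1/5710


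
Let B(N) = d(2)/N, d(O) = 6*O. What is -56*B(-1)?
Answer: 672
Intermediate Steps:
B(N) = 12/N (B(N) = (6*2)/N = 12/N)
-56*B(-1) = -672/(-1) = -672*(-1) = -56*(-12) = 672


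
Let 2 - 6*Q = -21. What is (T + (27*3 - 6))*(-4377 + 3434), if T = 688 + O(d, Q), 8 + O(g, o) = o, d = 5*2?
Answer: -4293479/6 ≈ -7.1558e+5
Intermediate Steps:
Q = 23/6 (Q = 1/3 - 1/6*(-21) = 1/3 + 7/2 = 23/6 ≈ 3.8333)
d = 10
O(g, o) = -8 + o
T = 4103/6 (T = 688 + (-8 + 23/6) = 688 - 25/6 = 4103/6 ≈ 683.83)
(T + (27*3 - 6))*(-4377 + 3434) = (4103/6 + (27*3 - 6))*(-4377 + 3434) = (4103/6 + (81 - 6))*(-943) = (4103/6 + 75)*(-943) = (4553/6)*(-943) = -4293479/6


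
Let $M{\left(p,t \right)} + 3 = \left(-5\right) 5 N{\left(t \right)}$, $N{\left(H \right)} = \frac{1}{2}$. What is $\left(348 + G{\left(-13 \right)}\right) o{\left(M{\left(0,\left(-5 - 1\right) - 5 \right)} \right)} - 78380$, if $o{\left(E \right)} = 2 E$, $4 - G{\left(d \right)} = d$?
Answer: $-89695$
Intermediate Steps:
$G{\left(d \right)} = 4 - d$
$N{\left(H \right)} = \frac{1}{2}$
$M{\left(p,t \right)} = - \frac{31}{2}$ ($M{\left(p,t \right)} = -3 + \left(-5\right) 5 \cdot \frac{1}{2} = -3 - \frac{25}{2} = - \frac{31}{2}$)
$\left(348 + G{\left(-13 \right)}\right) o{\left(M{\left(0,\left(-5 - 1\right) - 5 \right)} \right)} - 78380 = \left(348 + \left(4 - -13\right)\right) 2 \left(- \frac{31}{2}\right) - 78380 = \left(348 + \left(4 + 13\right)\right) \left(-31\right) - 78380 = \left(348 + 17\right) \left(-31\right) - 78380 = 365 \left(-31\right) - 78380 = -11315 - 78380 = -89695$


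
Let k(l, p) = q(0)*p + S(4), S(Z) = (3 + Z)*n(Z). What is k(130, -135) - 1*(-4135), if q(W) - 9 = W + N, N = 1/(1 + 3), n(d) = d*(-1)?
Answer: 11433/4 ≈ 2858.3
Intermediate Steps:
n(d) = -d
N = 1/4 ≈ 0.25000
S(Z) = -Z*(3 + Z) (S(Z) = (3 + Z)*(-Z) = -Z*(3 + Z))
q(W) = 37/4 + W (q(W) = 9 + (W + 1/4) = 9 + (1/4 + W) = 37/4 + W)
k(l, p) = -28 + 37*p/4 (k(l, p) = (37/4 + 0)*p - 1*4*(3 + 4) = 37*p/4 - 1*4*7 = 37*p/4 - 28 = -28 + 37*p/4)
k(130, -135) - 1*(-4135) = (-28 + (37/4)*(-135)) - 1*(-4135) = (-28 - 4995/4) + 4135 = -5107/4 + 4135 = 11433/4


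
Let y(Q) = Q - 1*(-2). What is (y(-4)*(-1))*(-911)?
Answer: -1822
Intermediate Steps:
y(Q) = 2 + Q (y(Q) = Q + 2 = 2 + Q)
(y(-4)*(-1))*(-911) = ((2 - 4)*(-1))*(-911) = -2*(-1)*(-911) = 2*(-911) = -1822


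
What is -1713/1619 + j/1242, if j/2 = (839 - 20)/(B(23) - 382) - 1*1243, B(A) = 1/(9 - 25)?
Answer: -18825964846/6146004087 ≈ -3.0631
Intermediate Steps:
B(A) = -1/16 (B(A) = 1/(-16) = -1/16)
j = -15223126/6113 (j = 2*((839 - 20)/(-1/16 - 382) - 1*1243) = 2*(819/(-6113/16) - 1243) = 2*(819*(-16/6113) - 1243) = 2*(-13104/6113 - 1243) = 2*(-7611563/6113) = -15223126/6113 ≈ -2490.3)
-1713/1619 + j/1242 = -1713/1619 - 15223126/6113/1242 = -1713*1/1619 - 15223126/6113*1/1242 = -1713/1619 - 7611563/3796173 = -18825964846/6146004087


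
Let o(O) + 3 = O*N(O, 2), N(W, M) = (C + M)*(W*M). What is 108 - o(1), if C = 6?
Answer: 95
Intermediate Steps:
N(W, M) = M*W*(6 + M) (N(W, M) = (6 + M)*(W*M) = (6 + M)*(M*W) = M*W*(6 + M))
o(O) = -3 + 16*O² (o(O) = -3 + O*(2*O*(6 + 2)) = -3 + O*(2*O*8) = -3 + O*(16*O) = -3 + 16*O²)
108 - o(1) = 108 - (-3 + 16*1²) = 108 - (-3 + 16*1) = 108 - (-3 + 16) = 108 - 1*13 = 108 - 13 = 95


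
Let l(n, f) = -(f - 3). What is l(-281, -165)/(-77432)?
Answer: -21/9679 ≈ -0.0021696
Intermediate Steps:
l(n, f) = 3 - f (l(n, f) = -(-3 + f) = 3 - f)
l(-281, -165)/(-77432) = (3 - 1*(-165))/(-77432) = (3 + 165)*(-1/77432) = 168*(-1/77432) = -21/9679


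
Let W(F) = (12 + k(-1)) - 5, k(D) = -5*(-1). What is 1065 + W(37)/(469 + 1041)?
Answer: 804081/755 ≈ 1065.0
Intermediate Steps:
k(D) = 5
W(F) = 12 (W(F) = (12 + 5) - 5 = 17 - 5 = 12)
1065 + W(37)/(469 + 1041) = 1065 + 12/(469 + 1041) = 1065 + 12/1510 = 1065 + (1/1510)*12 = 1065 + 6/755 = 804081/755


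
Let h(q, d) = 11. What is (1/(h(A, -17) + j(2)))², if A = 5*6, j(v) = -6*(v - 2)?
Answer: 1/121 ≈ 0.0082645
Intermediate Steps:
j(v) = 12 - 6*v (j(v) = -6*(-2 + v) = 12 - 6*v)
A = 30
(1/(h(A, -17) + j(2)))² = (1/(11 + (12 - 6*2)))² = (1/(11 + (12 - 12)))² = (1/(11 + 0))² = (1/11)² = 1/121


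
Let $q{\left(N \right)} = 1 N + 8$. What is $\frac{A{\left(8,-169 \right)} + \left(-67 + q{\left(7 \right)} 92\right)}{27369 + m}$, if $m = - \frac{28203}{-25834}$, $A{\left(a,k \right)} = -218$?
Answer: $\frac{129170}{3228671} \approx 0.040007$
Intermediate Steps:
$q{\left(N \right)} = 8 + N$ ($q{\left(N \right)} = N + 8 = 8 + N$)
$m = \frac{28203}{25834}$ ($m = \left(-28203\right) \left(- \frac{1}{25834}\right) = \frac{28203}{25834} \approx 1.0917$)
$\frac{A{\left(8,-169 \right)} + \left(-67 + q{\left(7 \right)} 92\right)}{27369 + m} = \frac{-218 - \left(67 - \left(8 + 7\right) 92\right)}{27369 + \frac{28203}{25834}} = \frac{-218 + \left(-67 + 15 \cdot 92\right)}{\frac{707078949}{25834}} = \left(-218 + \left(-67 + 1380\right)\right) \frac{25834}{707078949} = \left(-218 + 1313\right) \frac{25834}{707078949} = 1095 \cdot \frac{25834}{707078949} = \frac{129170}{3228671}$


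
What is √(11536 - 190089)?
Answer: I*√178553 ≈ 422.56*I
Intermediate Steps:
√(11536 - 190089) = √(-178553) = I*√178553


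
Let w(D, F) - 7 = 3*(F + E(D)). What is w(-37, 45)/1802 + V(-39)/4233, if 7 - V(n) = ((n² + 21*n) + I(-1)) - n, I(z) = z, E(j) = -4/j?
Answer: -45988/488289 ≈ -0.094182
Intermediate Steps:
w(D, F) = 7 - 12/D + 3*F (w(D, F) = 7 + 3*(F - 4/D) = 7 + (-12/D + 3*F) = 7 - 12/D + 3*F)
V(n) = 8 - n² - 20*n (V(n) = 7 - (((n² + 21*n) - 1) - n) = 7 - ((-1 + n² + 21*n) - n) = 7 - (-1 + n² + 20*n) = 7 + (1 - n² - 20*n) = 8 - n² - 20*n)
w(-37, 45)/1802 + V(-39)/4233 = (7 - 12/(-37) + 3*45)/1802 + (8 - 1*(-39)² - 20*(-39))/4233 = (7 - 12*(-1/37) + 135)*(1/1802) + (8 - 1*1521 + 780)*(1/4233) = (7 + 12/37 + 135)*(1/1802) + (8 - 1521 + 780)*(1/4233) = (5266/37)*(1/1802) - 733*1/4233 = 2633/33337 - 733/4233 = -45988/488289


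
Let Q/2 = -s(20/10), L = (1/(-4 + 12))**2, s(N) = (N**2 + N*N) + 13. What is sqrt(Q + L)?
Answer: I*sqrt(2687)/8 ≈ 6.4795*I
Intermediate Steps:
s(N) = 13 + 2*N**2 (s(N) = (N**2 + N**2) + 13 = 2*N**2 + 13 = 13 + 2*N**2)
L = 1/64 (L = (1/8)**2 = 1/64 ≈ 0.015625)
Q = -42 (Q = 2*(-(13 + 2*(20/10)**2)) = 2*(-(13 + 2*(20*(1/10))**2)) = 2*(-(13 + 2*2**2)) = 2*(-(13 + 2*4)) = 2*(-(13 + 8)) = 2*(-1*21) = 2*(-21) = -42)
sqrt(Q + L) = sqrt(-42 + 1/64) = sqrt(-2687/64) = I*sqrt(2687)/8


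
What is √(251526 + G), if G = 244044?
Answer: √495570 ≈ 703.97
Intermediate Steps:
√(251526 + G) = √(251526 + 244044) = √495570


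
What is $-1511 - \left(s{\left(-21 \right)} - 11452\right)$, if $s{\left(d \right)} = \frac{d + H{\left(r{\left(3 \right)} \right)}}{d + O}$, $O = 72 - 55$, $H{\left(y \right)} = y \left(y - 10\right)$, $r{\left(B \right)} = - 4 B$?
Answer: $\frac{40007}{4} \approx 10002.0$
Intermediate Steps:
$H{\left(y \right)} = y \left(-10 + y\right)$
$O = 17$
$s{\left(d \right)} = \frac{264 + d}{17 + d}$ ($s{\left(d \right)} = \frac{d + \left(-4\right) 3 \left(-10 - 12\right)}{d + 17} = \frac{d - 12 \left(-10 - 12\right)}{17 + d} = \frac{d - -264}{17 + d} = \frac{d + 264}{17 + d} = \frac{264 + d}{17 + d}$)
$-1511 - \left(s{\left(-21 \right)} - 11452\right) = -1511 - \left(\frac{264 - 21}{17 - 21} - 11452\right) = -1511 - \left(\frac{1}{-4} \cdot 243 - 11452\right) = -1511 - \left(\left(- \frac{1}{4}\right) 243 - 11452\right) = -1511 - \left(- \frac{243}{4} - 11452\right) = -1511 - - \frac{46051}{4} = -1511 + \frac{46051}{4} = \frac{40007}{4}$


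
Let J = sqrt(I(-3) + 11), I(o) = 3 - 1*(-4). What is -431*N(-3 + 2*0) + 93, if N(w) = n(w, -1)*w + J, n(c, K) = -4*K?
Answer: 5265 - 1293*sqrt(2) ≈ 3436.4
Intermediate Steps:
I(o) = 7 (I(o) = 3 + 4 = 7)
J = 3*sqrt(2) (J = sqrt(7 + 11) = sqrt(18) = 3*sqrt(2) ≈ 4.2426)
N(w) = 3*sqrt(2) + 4*w (N(w) = (-4*(-1))*w + 3*sqrt(2) = 4*w + 3*sqrt(2) = 3*sqrt(2) + 4*w)
-431*N(-3 + 2*0) + 93 = -431*(3*sqrt(2) + 4*(-3 + 2*0)) + 93 = -431*(3*sqrt(2) + 4*(-3 + 0)) + 93 = -431*(3*sqrt(2) + 4*(-3)) + 93 = -431*(3*sqrt(2) - 12) + 93 = -431*(-12 + 3*sqrt(2)) + 93 = (5172 - 1293*sqrt(2)) + 93 = 5265 - 1293*sqrt(2)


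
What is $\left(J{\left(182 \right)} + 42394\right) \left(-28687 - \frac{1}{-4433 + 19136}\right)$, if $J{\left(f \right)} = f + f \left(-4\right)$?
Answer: $- \frac{17650857089776}{14703} \approx -1.2005 \cdot 10^{9}$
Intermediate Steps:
$J{\left(f \right)} = - 3 f$ ($J{\left(f \right)} = f - 4 f = - 3 f$)
$\left(J{\left(182 \right)} + 42394\right) \left(-28687 - \frac{1}{-4433 + 19136}\right) = \left(\left(-3\right) 182 + 42394\right) \left(-28687 - \frac{1}{-4433 + 19136}\right) = \left(-546 + 42394\right) \left(-28687 - \frac{1}{14703}\right) = 41848 \left(-28687 - \frac{1}{14703}\right) = 41848 \left(- \frac{421784962}{14703}\right) = - \frac{17650857089776}{14703}$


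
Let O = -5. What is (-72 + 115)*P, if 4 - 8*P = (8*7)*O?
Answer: 3053/2 ≈ 1526.5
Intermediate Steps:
P = 71/2 (P = ½ - 8*7*(-5)/8 = ½ - 7*(-5) = ½ - ⅛*(-280) = ½ + 35 = 71/2 ≈ 35.500)
(-72 + 115)*P = (-72 + 115)*(71/2) = 43*(71/2) = 3053/2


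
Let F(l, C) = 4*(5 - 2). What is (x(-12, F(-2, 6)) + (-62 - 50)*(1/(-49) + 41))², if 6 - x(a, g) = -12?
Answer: 1024128004/49 ≈ 2.0901e+7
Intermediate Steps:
F(l, C) = 12 (F(l, C) = 4*3 = 12)
x(a, g) = 18 (x(a, g) = 6 - 1*(-12) = 6 + 12 = 18)
(x(-12, F(-2, 6)) + (-62 - 50)*(1/(-49) + 41))² = (18 + (-62 - 50)*(1/(-49) + 41))² = (18 - 112*(-1/49 + 41))² = (18 - 112*2008/49)² = (18 - 32128/7)² = (-32002/7)² = 1024128004/49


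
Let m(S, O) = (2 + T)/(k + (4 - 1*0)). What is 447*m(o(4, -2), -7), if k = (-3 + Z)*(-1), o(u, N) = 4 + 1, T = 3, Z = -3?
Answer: 447/2 ≈ 223.50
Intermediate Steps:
o(u, N) = 5
k = 6 (k = (-3 - 3)*(-1) = -6*(-1) = 6)
m(S, O) = 1/2 (m(S, O) = (2 + 3)/(6 + (4 - 1*0)) = 5/(6 + (4 + 0)) = 5/(6 + 4) = 5/10 = 5*(1/10) = 1/2)
447*m(o(4, -2), -7) = 447*(1/2) = 447/2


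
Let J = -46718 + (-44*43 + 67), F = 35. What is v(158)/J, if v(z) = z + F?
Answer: -193/48543 ≈ -0.0039759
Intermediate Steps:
v(z) = 35 + z (v(z) = z + 35 = 35 + z)
J = -48543 (J = -46718 + (-1892 + 67) = -46718 - 1825 = -48543)
v(158)/J = (35 + 158)/(-48543) = 193*(-1/48543) = -193/48543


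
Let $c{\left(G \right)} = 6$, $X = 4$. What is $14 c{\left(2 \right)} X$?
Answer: $336$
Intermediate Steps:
$14 c{\left(2 \right)} X = 14 \cdot 6 \cdot 4 = 84 \cdot 4 = 336$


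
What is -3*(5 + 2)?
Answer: -21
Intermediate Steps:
-3*(5 + 2) = -3*7 = -21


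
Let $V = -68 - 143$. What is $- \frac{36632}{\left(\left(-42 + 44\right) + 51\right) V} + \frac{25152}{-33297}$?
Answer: $\frac{312820296}{124120117} \approx 2.5203$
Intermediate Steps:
$V = -211$
$- \frac{36632}{\left(\left(-42 + 44\right) + 51\right) V} + \frac{25152}{-33297} = - \frac{36632}{\left(\left(-42 + 44\right) + 51\right) \left(-211\right)} + \frac{25152}{-33297} = - \frac{36632}{\left(2 + 51\right) \left(-211\right)} + 25152 \left(- \frac{1}{33297}\right) = - \frac{36632}{53 \left(-211\right)} - \frac{8384}{11099} = - \frac{36632}{-11183} - \frac{8384}{11099} = \left(-36632\right) \left(- \frac{1}{11183}\right) - \frac{8384}{11099} = \frac{36632}{11183} - \frac{8384}{11099} = \frac{312820296}{124120117}$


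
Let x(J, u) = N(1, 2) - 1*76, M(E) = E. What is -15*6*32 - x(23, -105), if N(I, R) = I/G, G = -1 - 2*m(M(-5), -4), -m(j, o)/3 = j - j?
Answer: -2803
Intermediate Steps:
m(j, o) = 0 (m(j, o) = -3*(j - j) = -3*0 = 0)
G = -1 (G = -1 - 2*0 = -1 + 0 = -1)
N(I, R) = -I (N(I, R) = I/(-1) = I*(-1) = -I)
x(J, u) = -77 (x(J, u) = -1*1 - 1*76 = -1 - 76 = -77)
-15*6*32 - x(23, -105) = -15*6*32 - 1*(-77) = -90*32 + 77 = -2880 + 77 = -2803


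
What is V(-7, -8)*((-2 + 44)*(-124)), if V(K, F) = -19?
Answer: 98952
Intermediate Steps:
V(-7, -8)*((-2 + 44)*(-124)) = -19*(-2 + 44)*(-124) = -798*(-124) = -19*(-5208) = 98952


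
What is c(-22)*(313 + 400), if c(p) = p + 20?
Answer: -1426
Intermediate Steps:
c(p) = 20 + p
c(-22)*(313 + 400) = (20 - 22)*(313 + 400) = -2*713 = -1426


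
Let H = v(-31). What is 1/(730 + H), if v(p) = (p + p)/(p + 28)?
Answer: 3/2252 ≈ 0.0013321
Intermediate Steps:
v(p) = 2*p/(28 + p) (v(p) = (2*p)/(28 + p) = 2*p/(28 + p))
H = 62/3 (H = 2*(-31)/(28 - 31) = 2*(-31)/(-3) = 2*(-31)*(-⅓) = 62/3 ≈ 20.667)
1/(730 + H) = 1/(730 + 62/3) = 1/(2252/3) = 3/2252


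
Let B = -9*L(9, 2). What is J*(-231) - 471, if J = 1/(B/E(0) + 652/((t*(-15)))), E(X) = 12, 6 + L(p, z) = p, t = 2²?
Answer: -356817/787 ≈ -453.39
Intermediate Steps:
t = 4
L(p, z) = -6 + p
B = -27 (B = -9*(-6 + 9) = -9*3 = -27)
J = -60/787 (J = 1/(-27/12 + 652/((4*(-15)))) = 1/(-27*1/12 + 652/(-60)) = 1/(-9/4 + 652*(-1/60)) = 1/(-9/4 - 163/15) = 1/(-787/60) = -60/787 ≈ -0.076239)
J*(-231) - 471 = -60/787*(-231) - 471 = 13860/787 - 471 = -356817/787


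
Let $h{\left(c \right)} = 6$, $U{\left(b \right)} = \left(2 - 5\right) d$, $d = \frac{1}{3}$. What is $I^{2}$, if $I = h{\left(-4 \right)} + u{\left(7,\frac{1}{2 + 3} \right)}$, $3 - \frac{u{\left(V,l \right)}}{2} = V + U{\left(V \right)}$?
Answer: $0$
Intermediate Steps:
$d = \frac{1}{3} \approx 0.33333$
$U{\left(b \right)} = -1$ ($U{\left(b \right)} = \left(2 - 5\right) \frac{1}{3} = \left(-3\right) \frac{1}{3} = -1$)
$u{\left(V,l \right)} = 8 - 2 V$ ($u{\left(V,l \right)} = 6 - 2 \left(V - 1\right) = 6 - 2 \left(-1 + V\right) = 6 - \left(-2 + 2 V\right) = 8 - 2 V$)
$I = 0$ ($I = 6 + \left(8 - 14\right) = 6 - 6 = 0$)
$I^{2} = 0^{2} = 0$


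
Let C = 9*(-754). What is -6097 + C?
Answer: -12883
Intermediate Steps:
C = -6786
-6097 + C = -6097 - 6786 = -12883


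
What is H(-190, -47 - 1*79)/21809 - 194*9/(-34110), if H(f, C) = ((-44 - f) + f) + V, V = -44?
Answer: 1948713/41328055 ≈ 0.047152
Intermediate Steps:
H(f, C) = -88 (H(f, C) = ((-44 - f) + f) - 44 = -44 - 44 = -88)
H(-190, -47 - 1*79)/21809 - 194*9/(-34110) = -88/21809 - 194*9/(-34110) = -88*1/21809 - 1746*(-1/34110) = -88/21809 + 97/1895 = 1948713/41328055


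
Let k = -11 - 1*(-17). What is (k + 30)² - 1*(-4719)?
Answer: 6015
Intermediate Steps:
k = 6 (k = -11 + 17 = 6)
(k + 30)² - 1*(-4719) = (6 + 30)² - 1*(-4719) = 36² + 4719 = 1296 + 4719 = 6015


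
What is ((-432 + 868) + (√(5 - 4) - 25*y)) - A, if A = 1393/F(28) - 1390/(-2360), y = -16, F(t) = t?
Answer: 46413/59 ≈ 786.66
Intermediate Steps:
A = 2970/59 (A = 1393/28 - 1390/(-2360) = 1393*(1/28) - 1390*(-1/2360) = 199/4 + 139/236 = 2970/59 ≈ 50.339)
((-432 + 868) + (√(5 - 4) - 25*y)) - A = ((-432 + 868) + (√(5 - 4) - 25*(-16))) - 1*2970/59 = (436 + (√1 + 400)) - 2970/59 = (436 + (1 + 400)) - 2970/59 = (436 + 401) - 2970/59 = 837 - 2970/59 = 46413/59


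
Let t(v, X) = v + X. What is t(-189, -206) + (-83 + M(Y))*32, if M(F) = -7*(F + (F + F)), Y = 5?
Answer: -6411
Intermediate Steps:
M(F) = -21*F (M(F) = -7*(F + 2*F) = -21*F)
t(v, X) = X + v
t(-189, -206) + (-83 + M(Y))*32 = (-206 - 189) + (-83 - 21*5)*32 = -395 + (-83 - 105)*32 = -395 - 188*32 = -395 - 6016 = -6411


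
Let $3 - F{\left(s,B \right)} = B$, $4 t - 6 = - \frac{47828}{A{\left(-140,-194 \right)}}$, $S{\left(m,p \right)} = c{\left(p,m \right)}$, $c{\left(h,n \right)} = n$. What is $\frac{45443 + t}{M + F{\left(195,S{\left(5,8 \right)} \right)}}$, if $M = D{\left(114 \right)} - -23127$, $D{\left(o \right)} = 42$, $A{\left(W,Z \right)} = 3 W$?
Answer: $\frac{19098647}{9730140} \approx 1.9628$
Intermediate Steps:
$S{\left(m,p \right)} = m$
$t = \frac{12587}{420}$ ($t = \frac{3}{2} + \frac{\left(-47828\right) \frac{1}{3 \left(-140\right)}}{4} = \frac{3}{2} + \frac{\left(-47828\right) \frac{1}{-420}}{4} = \frac{3}{2} + \frac{\left(-47828\right) \left(- \frac{1}{420}\right)}{4} = \frac{3}{2} + \frac{1}{4} \cdot \frac{11957}{105} = \frac{3}{2} + \frac{11957}{420} = \frac{12587}{420} \approx 29.969$)
$F{\left(s,B \right)} = 3 - B$
$M = 23169$ ($M = 42 - -23127 = 42 + 23127 = 23169$)
$\frac{45443 + t}{M + F{\left(195,S{\left(5,8 \right)} \right)}} = \frac{45443 + \frac{12587}{420}}{23169 + \left(3 - 5\right)} = \frac{19098647}{420 \left(23169 + \left(3 - 5\right)\right)} = \frac{19098647}{420 \left(23169 - 2\right)} = \frac{19098647}{420 \cdot 23167} = \frac{19098647}{420} \cdot \frac{1}{23167} = \frac{19098647}{9730140}$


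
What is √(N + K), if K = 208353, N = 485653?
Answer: √694006 ≈ 833.07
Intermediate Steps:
√(N + K) = √(485653 + 208353) = √694006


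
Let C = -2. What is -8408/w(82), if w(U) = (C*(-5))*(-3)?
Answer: 4204/15 ≈ 280.27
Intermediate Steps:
w(U) = -30 (w(U) = -2*(-5)*(-3) = 10*(-3) = -30)
-8408/w(82) = -8408/(-30) = -8408*(-1/30) = 4204/15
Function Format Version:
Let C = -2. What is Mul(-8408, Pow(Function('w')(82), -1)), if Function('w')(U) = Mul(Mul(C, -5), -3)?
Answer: Rational(4204, 15) ≈ 280.27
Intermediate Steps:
Function('w')(U) = -30 (Function('w')(U) = Mul(Mul(-2, -5), -3) = Mul(10, -3) = -30)
Mul(-8408, Pow(Function('w')(82), -1)) = Mul(-8408, Pow(-30, -1)) = Mul(-8408, Rational(-1, 30)) = Rational(4204, 15)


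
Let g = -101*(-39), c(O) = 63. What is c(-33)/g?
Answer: 21/1313 ≈ 0.015994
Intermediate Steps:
g = 3939
c(-33)/g = 63/3939 = 63*(1/3939) = 21/1313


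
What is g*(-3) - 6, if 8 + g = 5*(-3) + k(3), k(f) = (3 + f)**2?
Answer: -45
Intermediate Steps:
g = 13 (g = -8 + (5*(-3) + (3 + 3)**2) = -8 + (-15 + 6**2) = -8 + (-15 + 36) = -8 + 21 = 13)
g*(-3) - 6 = 13*(-3) - 6 = -39 - 6 = -45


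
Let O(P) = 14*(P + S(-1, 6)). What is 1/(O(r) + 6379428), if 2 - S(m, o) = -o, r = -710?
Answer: 1/6369600 ≈ 1.5700e-7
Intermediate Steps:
S(m, o) = 2 + o (S(m, o) = 2 - (-1)*o = 2 + o)
O(P) = 112 + 14*P (O(P) = 14*(P + (2 + 6)) = 14*(P + 8) = 14*(8 + P) = 112 + 14*P)
1/(O(r) + 6379428) = 1/((112 + 14*(-710)) + 6379428) = 1/((112 - 9940) + 6379428) = 1/(-9828 + 6379428) = 1/6369600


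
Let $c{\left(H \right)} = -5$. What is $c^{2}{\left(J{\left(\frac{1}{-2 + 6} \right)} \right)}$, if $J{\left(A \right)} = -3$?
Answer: $25$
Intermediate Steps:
$c^{2}{\left(J{\left(\frac{1}{-2 + 6} \right)} \right)} = \left(-5\right)^{2} = 25$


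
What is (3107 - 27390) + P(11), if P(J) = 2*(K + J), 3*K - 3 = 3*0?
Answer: -24259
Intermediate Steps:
K = 1 (K = 1 + (3*0)/3 = 1 + (⅓)*0 = 1 + 0 = 1)
P(J) = 2 + 2*J (P(J) = 2*(1 + J) = 2 + 2*J)
(3107 - 27390) + P(11) = (3107 - 27390) + (2 + 2*11) = -24283 + (2 + 22) = -24283 + 24 = -24259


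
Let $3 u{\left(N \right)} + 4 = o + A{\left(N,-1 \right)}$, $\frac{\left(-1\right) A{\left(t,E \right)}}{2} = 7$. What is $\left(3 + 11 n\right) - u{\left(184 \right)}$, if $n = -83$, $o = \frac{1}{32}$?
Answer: $- \frac{86785}{96} \approx -904.01$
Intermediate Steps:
$o = \frac{1}{32} \approx 0.03125$
$A{\left(t,E \right)} = -14$ ($A{\left(t,E \right)} = \left(-2\right) 7 = -14$)
$u{\left(N \right)} = - \frac{575}{96}$ ($u{\left(N \right)} = - \frac{4}{3} + \frac{\frac{1}{32} - 14}{3} = - \frac{4}{3} + \frac{1}{3} \left(- \frac{447}{32}\right) = - \frac{4}{3} - \frac{149}{32} = - \frac{575}{96}$)
$\left(3 + 11 n\right) - u{\left(184 \right)} = \left(3 + 11 \left(-83\right)\right) - - \frac{575}{96} = \left(3 - 913\right) + \frac{575}{96} = -910 + \frac{575}{96} = - \frac{86785}{96}$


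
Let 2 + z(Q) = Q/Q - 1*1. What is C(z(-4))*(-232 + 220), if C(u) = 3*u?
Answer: 72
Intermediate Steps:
z(Q) = -2 (z(Q) = -2 + (Q/Q - 1*1) = -2 + (1 - 1) = -2 + 0 = -2)
C(z(-4))*(-232 + 220) = (3*(-2))*(-232 + 220) = -6*(-12) = 72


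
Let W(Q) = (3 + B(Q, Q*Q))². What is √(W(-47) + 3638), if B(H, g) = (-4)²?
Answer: √3999 ≈ 63.238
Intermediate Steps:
B(H, g) = 16
W(Q) = 361 (W(Q) = (3 + 16)² = 19² = 361)
√(W(-47) + 3638) = √(361 + 3638) = √3999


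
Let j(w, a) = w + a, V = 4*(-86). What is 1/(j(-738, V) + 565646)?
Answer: 1/564564 ≈ 1.7713e-6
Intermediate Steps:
V = -344
j(w, a) = a + w
1/(j(-738, V) + 565646) = 1/((-344 - 738) + 565646) = 1/(-1082 + 565646) = 1/564564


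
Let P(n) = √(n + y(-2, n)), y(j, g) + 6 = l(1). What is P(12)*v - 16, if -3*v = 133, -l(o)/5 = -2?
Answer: -580/3 ≈ -193.33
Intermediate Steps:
l(o) = 10 (l(o) = -5*(-2) = 10)
v = -133/3 (v = -⅓*133 = -133/3 ≈ -44.333)
y(j, g) = 4 (y(j, g) = -6 + 10 = 4)
P(n) = √(4 + n) (P(n) = √(n + 4) = √(4 + n))
P(12)*v - 16 = √(4 + 12)*(-133/3) - 16 = √16*(-133/3) - 16 = 4*(-133/3) - 16 = -532/3 - 16 = -580/3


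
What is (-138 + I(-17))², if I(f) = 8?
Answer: 16900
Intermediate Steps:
(-138 + I(-17))² = (-138 + 8)² = (-130)² = 16900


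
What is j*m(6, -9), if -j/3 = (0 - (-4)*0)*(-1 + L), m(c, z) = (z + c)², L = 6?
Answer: 0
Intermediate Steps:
m(c, z) = (c + z)²
j = 0 (j = -3*(0 - (-4)*0)*(-1 + 6) = -3*(0 - 1*0)*5 = -3*(0 + 0)*5 = -0*5 = -3*0 = 0)
j*m(6, -9) = 0*(6 - 9)² = 0*(-3)² = 0*9 = 0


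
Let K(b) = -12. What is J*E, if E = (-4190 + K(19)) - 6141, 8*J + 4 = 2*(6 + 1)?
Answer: -51715/4 ≈ -12929.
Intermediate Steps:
J = 5/4 (J = -½ + (2*(6 + 1))/8 = -½ + (2*7)/8 = -½ + (⅛)*14 = -½ + 7/4 = 5/4 ≈ 1.2500)
E = -10343 (E = (-4190 - 12) - 6141 = -4202 - 6141 = -10343)
J*E = (5/4)*(-10343) = -51715/4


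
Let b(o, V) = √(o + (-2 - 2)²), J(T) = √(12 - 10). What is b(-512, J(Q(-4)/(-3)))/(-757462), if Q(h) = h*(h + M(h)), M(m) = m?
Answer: -2*I*√31/378731 ≈ -2.9402e-5*I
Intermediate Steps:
Q(h) = 2*h² (Q(h) = h*(h + h) = h*(2*h) = 2*h²)
J(T) = √2
b(o, V) = √(16 + o) (b(o, V) = √(o + (-4)²) = √(o + 16) = √(16 + o))
b(-512, J(Q(-4)/(-3)))/(-757462) = √(16 - 512)/(-757462) = √(-496)*(-1/757462) = (4*I*√31)*(-1/757462) = -2*I*√31/378731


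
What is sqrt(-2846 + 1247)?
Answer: I*sqrt(1599) ≈ 39.987*I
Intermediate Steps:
sqrt(-2846 + 1247) = sqrt(-1599) = I*sqrt(1599)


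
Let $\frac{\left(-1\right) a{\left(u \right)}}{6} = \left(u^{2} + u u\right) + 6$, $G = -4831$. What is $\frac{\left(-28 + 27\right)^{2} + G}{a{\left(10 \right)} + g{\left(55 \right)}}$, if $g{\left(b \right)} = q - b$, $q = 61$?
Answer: $\frac{161}{41} \approx 3.9268$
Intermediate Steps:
$g{\left(b \right)} = 61 - b$
$a{\left(u \right)} = -36 - 12 u^{2}$ ($a{\left(u \right)} = - 6 \left(\left(u^{2} + u u\right) + 6\right) = - 6 \left(\left(u^{2} + u^{2}\right) + 6\right) = - 6 \left(2 u^{2} + 6\right) = - 6 \left(6 + 2 u^{2}\right) = -36 - 12 u^{2}$)
$\frac{\left(-28 + 27\right)^{2} + G}{a{\left(10 \right)} + g{\left(55 \right)}} = \frac{\left(-28 + 27\right)^{2} - 4831}{\left(-36 - 12 \cdot 10^{2}\right) + \left(61 - 55\right)} = \frac{\left(-1\right)^{2} - 4831}{\left(-36 - 1200\right) + \left(61 - 55\right)} = \frac{1 - 4831}{\left(-36 - 1200\right) + 6} = - \frac{4830}{-1236 + 6} = - \frac{4830}{-1230} = \left(-4830\right) \left(- \frac{1}{1230}\right) = \frac{161}{41}$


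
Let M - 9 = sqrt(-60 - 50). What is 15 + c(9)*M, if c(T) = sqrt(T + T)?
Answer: 15 + 3*sqrt(2)*(9 + I*sqrt(110)) ≈ 53.184 + 44.497*I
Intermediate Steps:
M = 9 + I*sqrt(110) (M = 9 + sqrt(-60 - 50) = 9 + sqrt(-110) = 9 + I*sqrt(110) ≈ 9.0 + 10.488*I)
c(T) = sqrt(2)*sqrt(T) (c(T) = sqrt(2*T) = sqrt(2)*sqrt(T))
15 + c(9)*M = 15 + (sqrt(2)*sqrt(9))*(9 + I*sqrt(110)) = 15 + (sqrt(2)*3)*(9 + I*sqrt(110)) = 15 + (3*sqrt(2))*(9 + I*sqrt(110)) = 15 + 3*sqrt(2)*(9 + I*sqrt(110))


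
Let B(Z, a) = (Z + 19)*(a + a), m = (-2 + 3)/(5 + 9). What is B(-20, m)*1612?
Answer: -1612/7 ≈ -230.29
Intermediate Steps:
m = 1/14 ≈ 0.071429
B(Z, a) = 2*a*(19 + Z) (B(Z, a) = (19 + Z)*(2*a) = 2*a*(19 + Z))
B(-20, m)*1612 = (2*(1/14)*(19 - 20))*1612 = (2*(1/14)*(-1))*1612 = -⅐*1612 = -1612/7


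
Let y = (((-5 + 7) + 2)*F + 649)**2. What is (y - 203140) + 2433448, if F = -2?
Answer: 2641189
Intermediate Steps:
y = 410881 (y = (((-5 + 7) + 2)*(-2) + 649)**2 = ((2 + 2)*(-2) + 649)**2 = (4*(-2) + 649)**2 = (-8 + 649)**2 = 641**2 = 410881)
(y - 203140) + 2433448 = (410881 - 203140) + 2433448 = 207741 + 2433448 = 2641189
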